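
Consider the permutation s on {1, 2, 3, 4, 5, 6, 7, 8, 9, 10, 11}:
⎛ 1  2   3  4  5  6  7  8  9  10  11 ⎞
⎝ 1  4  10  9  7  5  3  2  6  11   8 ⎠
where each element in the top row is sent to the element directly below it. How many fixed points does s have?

The fixed points (elements with s(x) = x) are {1}, so there is 1.

1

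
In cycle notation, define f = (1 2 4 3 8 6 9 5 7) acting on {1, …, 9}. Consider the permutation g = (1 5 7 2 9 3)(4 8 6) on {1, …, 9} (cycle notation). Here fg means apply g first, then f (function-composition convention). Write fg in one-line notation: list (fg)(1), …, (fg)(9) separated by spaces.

(fg)(x) = f(g(x)). Computing each image: f(g(1)) = f(5) = 7, f(g(2)) = f(9) = 5, f(g(3)) = f(1) = 2, f(g(4)) = f(8) = 6, f(g(5)) = f(7) = 1, f(g(6)) = f(4) = 3, f(g(7)) = f(2) = 4, f(g(8)) = f(6) = 9, f(g(9)) = f(3) = 8.
Hence fg = [7 5 2 6 1 3 4 9 8].

7 5 2 6 1 3 4 9 8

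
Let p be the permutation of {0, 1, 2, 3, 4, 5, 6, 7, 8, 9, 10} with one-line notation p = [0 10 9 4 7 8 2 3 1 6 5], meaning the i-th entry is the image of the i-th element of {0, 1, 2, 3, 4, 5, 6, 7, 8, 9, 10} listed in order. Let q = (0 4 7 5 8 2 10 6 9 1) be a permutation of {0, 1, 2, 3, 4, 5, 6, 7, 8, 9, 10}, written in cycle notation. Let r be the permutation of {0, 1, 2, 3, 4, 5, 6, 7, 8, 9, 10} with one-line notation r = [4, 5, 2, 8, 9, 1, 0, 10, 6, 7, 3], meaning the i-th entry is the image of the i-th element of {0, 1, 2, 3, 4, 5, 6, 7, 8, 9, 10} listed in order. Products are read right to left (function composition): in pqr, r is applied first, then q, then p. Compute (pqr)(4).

(pqr)(4) = p(q(r(4))). r(4) = 9, then q(9) = 1, then p(1) = 10, so the result is 10.

10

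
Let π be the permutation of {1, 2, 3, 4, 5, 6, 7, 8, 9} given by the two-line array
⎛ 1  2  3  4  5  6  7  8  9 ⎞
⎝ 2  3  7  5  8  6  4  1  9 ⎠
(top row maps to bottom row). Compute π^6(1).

Tracing 1 → 2 → … returns to 1 after 7 steps, so 1 lies in a 7-cycle (1 2 3 7 4 5 8).
Stepping 6 places around the cycle: 1 → 2 → 3 → 7 → 4 → 5 → 8.

8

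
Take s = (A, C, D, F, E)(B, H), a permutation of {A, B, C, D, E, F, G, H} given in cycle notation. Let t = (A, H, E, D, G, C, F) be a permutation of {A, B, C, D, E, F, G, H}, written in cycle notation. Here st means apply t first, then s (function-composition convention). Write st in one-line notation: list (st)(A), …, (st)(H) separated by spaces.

For each element, apply t then s: A → H → B; B → B → H; C → F → E; D → G → G; E → D → F; F → A → C; G → C → D; H → E → A.
Collecting the images, st = [B H E G F C D A].

B H E G F C D A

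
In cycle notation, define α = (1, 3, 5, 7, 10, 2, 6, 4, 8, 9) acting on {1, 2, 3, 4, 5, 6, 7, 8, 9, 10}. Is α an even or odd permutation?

The cycle lengths are 10.
A cycle is odd iff its length is even; α has 1 even-length cycle, so sgn(α) = (−1)^1 and α is odd.

odd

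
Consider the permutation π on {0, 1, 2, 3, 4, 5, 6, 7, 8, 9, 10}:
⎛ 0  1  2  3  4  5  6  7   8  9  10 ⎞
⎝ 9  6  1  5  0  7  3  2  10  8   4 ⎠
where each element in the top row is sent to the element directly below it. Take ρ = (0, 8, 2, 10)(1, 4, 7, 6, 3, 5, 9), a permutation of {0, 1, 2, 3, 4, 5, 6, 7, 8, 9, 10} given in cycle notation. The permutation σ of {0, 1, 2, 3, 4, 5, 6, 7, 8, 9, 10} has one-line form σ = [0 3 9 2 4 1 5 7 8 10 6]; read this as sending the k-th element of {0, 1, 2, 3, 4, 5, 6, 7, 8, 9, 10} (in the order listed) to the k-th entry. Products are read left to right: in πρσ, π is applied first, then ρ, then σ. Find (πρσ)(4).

Apply the permutations in order: π(4) = 0, then ρ(0) = 8, then σ(8) = 8. So (πρσ)(4) = 8.

8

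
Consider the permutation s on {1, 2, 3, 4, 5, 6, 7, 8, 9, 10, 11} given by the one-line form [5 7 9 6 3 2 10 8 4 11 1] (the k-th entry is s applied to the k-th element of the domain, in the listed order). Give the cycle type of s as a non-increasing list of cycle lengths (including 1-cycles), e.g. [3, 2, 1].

[10, 1]

The disjoint cycles are (1 5 3 9 4 6 2 7 10 11)(8), with lengths 10, 1 in non-increasing order.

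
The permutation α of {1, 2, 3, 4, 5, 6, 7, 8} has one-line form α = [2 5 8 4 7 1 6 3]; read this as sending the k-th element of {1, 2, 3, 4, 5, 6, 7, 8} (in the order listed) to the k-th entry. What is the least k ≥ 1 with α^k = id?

10

Writing α as disjoint cycles, the cycle lengths are 5, 2, 1.
Since disjoint cycles commute, ord(α) = lcm(5, 2) = 10.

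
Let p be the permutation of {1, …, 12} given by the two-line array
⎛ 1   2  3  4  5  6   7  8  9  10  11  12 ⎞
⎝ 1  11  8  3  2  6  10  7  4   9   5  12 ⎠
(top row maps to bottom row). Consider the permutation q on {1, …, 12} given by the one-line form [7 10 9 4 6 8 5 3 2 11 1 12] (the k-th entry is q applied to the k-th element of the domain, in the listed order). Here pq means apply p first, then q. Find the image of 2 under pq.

1

First apply p: p(2) = 11, then q(11) = 1. Thus (pq)(2) = 1.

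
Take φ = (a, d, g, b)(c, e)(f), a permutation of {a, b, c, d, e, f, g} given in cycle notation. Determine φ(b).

b appears in (a, d, g, b); the next entry (wrapping around) is a.

a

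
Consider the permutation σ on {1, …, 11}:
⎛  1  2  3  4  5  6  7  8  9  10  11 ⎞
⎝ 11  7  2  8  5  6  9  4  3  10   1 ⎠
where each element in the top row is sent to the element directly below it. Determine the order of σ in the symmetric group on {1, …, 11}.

4

The disjoint-cycle form of σ has cycle lengths 4, 2, 2, 1, 1, 1.
The order is lcm(4, 2, 2) = 4.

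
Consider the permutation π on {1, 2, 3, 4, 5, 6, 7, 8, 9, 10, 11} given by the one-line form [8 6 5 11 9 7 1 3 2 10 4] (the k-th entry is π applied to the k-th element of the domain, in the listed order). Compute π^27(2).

Tracing 2 → 6 → … returns to 2 after 8 steps, so 2 lies in an 8-cycle (1 8 3 5 9 2 6 7).
On an 8-cycle, π^8 is the identity, so π^27 = π^3 there (27 ≡ 3 mod 8).
Stepping 3 places around the cycle: 2 → 6 → 7 → 1.

1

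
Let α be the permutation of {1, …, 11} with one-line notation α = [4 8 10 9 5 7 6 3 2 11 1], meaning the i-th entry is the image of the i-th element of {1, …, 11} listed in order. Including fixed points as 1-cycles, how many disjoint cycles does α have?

3

The cycle decomposition is (1 4 9 2 8 3 10 11)(5)(6 7), which has 3 cycles (counting 1-cycles).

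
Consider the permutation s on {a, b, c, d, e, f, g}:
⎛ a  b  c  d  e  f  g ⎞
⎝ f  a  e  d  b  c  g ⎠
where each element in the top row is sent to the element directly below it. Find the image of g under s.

The entry below g in the array is g, so s(g) = g.

g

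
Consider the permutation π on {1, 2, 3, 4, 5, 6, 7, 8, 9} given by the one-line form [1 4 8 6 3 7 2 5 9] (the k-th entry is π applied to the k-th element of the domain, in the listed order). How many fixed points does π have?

2

The fixed points (elements with π(x) = x) are {1, 9}, so there are 2.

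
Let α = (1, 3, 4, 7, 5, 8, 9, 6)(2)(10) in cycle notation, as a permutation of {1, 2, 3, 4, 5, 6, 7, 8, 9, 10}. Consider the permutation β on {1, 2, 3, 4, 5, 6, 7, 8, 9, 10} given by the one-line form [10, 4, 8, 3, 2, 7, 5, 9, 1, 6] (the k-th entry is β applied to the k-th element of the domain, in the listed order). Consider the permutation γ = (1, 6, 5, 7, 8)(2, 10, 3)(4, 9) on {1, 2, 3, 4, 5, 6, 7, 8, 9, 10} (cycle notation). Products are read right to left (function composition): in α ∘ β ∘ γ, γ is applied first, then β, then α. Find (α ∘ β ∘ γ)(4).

Chase 4: γ(4) = 9; β(9) = 1; α(1) = 3. Hence (α ∘ β ∘ γ)(4) = 3.

3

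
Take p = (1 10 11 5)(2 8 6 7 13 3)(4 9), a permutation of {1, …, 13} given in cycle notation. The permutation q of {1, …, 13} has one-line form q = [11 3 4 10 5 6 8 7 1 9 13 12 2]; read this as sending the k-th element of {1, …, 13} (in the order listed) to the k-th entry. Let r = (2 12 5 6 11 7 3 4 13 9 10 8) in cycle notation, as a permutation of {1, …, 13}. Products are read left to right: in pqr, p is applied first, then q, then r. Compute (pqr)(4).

(pqr)(4) = r(q(p(4))). p(4) = 9, then q(9) = 1, then r(1) = 1, so the result is 1.

1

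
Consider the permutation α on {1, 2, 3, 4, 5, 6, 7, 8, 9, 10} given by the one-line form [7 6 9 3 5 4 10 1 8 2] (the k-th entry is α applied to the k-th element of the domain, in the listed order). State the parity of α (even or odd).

In disjoint-cycle form the cycle lengths are 9, 1.
A cycle is odd iff its length is even; α has 0 even-length cycles, so sgn(α) = (−1)^0 and α is even.

even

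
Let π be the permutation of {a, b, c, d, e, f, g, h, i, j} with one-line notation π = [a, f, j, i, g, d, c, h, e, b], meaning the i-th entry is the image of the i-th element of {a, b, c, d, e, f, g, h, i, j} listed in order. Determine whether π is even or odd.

odd

In disjoint-cycle form the cycle lengths are 8, 1, 1.
A cycle of length ℓ contributes ℓ−1 transpositions, so π is a product of 7 transpositions — odd.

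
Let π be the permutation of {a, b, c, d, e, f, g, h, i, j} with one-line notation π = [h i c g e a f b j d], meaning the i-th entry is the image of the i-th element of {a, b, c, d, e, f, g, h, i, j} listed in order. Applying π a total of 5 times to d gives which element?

Tracing d → g → … returns to d after 8 steps, so d lies in an 8-cycle (a h b i j d g f).
Advancing 5 steps from d: d → g → f → a → h → b.

b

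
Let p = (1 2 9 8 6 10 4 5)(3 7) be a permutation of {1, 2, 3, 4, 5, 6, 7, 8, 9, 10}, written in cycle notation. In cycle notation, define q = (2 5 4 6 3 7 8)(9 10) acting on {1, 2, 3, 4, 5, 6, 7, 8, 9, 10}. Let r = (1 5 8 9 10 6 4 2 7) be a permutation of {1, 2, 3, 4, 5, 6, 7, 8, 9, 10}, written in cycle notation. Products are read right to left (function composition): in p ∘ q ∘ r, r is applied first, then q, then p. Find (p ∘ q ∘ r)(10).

Apply the permutations in order: r(10) = 6, then q(6) = 3, then p(3) = 7. So (p ∘ q ∘ r)(10) = 7.

7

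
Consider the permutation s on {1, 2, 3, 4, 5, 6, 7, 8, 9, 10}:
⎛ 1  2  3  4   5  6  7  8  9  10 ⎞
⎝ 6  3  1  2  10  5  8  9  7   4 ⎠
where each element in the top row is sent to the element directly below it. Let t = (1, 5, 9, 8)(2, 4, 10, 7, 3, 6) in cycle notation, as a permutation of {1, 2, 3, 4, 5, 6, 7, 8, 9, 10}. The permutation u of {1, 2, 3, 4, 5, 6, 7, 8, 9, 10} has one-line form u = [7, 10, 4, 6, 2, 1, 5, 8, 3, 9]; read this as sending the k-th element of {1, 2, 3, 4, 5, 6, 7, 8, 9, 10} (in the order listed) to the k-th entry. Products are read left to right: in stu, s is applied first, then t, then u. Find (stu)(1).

(stu)(1) = u(t(s(1))). s(1) = 6, then t(6) = 2, then u(2) = 10, so the result is 10.

10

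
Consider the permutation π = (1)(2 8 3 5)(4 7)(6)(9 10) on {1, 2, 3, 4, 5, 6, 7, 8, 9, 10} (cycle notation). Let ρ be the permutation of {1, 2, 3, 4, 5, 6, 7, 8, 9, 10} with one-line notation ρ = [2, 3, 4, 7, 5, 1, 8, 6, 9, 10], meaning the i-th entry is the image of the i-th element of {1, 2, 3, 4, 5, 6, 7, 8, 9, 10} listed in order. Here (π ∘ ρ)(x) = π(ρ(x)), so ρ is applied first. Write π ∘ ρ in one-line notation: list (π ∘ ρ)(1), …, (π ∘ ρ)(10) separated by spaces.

For each element, apply ρ then π: 1 → 2 → 8; 2 → 3 → 5; 3 → 4 → 7; 4 → 7 → 4; 5 → 5 → 2; 6 → 1 → 1; 7 → 8 → 3; 8 → 6 → 6; 9 → 9 → 10; 10 → 10 → 9.
So π ∘ ρ in one-line form is 8 5 7 4 2 1 3 6 10 9.

8 5 7 4 2 1 3 6 10 9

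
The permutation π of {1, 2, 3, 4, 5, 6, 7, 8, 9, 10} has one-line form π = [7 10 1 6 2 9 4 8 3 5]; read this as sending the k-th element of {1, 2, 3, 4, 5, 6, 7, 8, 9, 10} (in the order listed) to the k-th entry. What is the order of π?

Decomposing into disjoint cycles gives cycle lengths 6, 3, 1.
The order is lcm(6, 3) = 6.

6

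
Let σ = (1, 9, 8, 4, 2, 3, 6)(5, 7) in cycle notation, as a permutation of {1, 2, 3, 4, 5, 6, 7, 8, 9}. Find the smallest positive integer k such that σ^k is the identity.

The cycle type of σ is (7, 2).
The order is lcm(7, 2) = 14.

14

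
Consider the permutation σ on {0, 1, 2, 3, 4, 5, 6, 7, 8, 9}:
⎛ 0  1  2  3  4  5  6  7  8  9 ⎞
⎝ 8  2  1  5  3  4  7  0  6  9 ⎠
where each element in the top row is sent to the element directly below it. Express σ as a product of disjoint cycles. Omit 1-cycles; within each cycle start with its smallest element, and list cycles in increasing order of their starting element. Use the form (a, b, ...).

(0, 8, 6, 7)(1, 2)(3, 5, 4)

Iterating σ from 0 gives 0 → 8 → 6 → 7 → 0; that is the 4-cycle (0, 8, 6, 7).
Continuing from each remaining unvisited element yields (0, 8, 6, 7)(1, 2)(3, 5, 4).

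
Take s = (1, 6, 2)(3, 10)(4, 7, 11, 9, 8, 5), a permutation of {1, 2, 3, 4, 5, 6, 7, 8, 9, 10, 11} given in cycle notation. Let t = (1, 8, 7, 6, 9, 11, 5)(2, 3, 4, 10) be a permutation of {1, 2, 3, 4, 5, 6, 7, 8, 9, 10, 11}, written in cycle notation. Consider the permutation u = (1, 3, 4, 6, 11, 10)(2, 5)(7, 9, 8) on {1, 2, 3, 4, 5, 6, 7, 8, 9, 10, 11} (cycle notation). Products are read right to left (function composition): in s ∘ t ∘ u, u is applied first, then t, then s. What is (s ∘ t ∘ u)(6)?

Apply the permutations in order: u(6) = 11, then t(11) = 5, then s(5) = 4. So (s ∘ t ∘ u)(6) = 4.

4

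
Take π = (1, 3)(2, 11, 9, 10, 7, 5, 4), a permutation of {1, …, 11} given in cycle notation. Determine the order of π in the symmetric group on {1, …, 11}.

14

The cycle type of π is (7, 2, 1, 1).
The order is lcm(7, 2) = 14.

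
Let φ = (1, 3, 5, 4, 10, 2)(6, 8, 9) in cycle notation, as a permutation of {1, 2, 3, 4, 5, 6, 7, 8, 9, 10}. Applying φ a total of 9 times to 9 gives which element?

9 lies in the 3-cycle (6, 8, 9).
Since the cycle has length 3, φ^9 acts on it the same as φ^0 (9 mod 3 = 0).
So φ^9(9) = 9.

9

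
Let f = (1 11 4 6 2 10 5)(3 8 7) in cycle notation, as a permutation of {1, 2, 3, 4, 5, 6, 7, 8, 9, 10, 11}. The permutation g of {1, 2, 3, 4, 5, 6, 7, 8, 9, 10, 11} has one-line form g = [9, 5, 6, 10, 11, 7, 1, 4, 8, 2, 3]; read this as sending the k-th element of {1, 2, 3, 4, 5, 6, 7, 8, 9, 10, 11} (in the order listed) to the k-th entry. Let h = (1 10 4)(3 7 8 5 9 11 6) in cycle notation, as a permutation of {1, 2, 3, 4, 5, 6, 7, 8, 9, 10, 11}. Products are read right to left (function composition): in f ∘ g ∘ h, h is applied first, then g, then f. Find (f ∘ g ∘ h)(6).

2

Chase 6: h(6) = 3; g(3) = 6; f(6) = 2. Hence (f ∘ g ∘ h)(6) = 2.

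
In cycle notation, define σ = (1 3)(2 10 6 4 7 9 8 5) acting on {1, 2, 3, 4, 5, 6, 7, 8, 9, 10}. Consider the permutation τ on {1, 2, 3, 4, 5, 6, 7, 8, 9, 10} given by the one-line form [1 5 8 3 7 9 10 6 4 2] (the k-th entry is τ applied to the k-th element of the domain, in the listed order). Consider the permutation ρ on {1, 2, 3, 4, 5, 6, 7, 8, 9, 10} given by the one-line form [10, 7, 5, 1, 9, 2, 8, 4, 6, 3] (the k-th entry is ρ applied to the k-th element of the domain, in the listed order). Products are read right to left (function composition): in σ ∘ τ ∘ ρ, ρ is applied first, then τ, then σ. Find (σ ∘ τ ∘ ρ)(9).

Apply the permutations in order: ρ(9) = 6, then τ(6) = 9, then σ(9) = 8. So (σ ∘ τ ∘ ρ)(9) = 8.

8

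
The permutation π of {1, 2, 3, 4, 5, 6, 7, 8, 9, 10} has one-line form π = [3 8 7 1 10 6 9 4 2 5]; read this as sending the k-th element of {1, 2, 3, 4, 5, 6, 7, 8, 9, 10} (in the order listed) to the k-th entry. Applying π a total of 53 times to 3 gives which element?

Tracing 3 → 7 → … returns to 3 after 7 steps, so 3 lies in a 7-cycle (1 3 7 9 2 8 4).
Powers repeat with period 7 on this cycle, and 53 mod 7 = 4, so π^53(3) = π^4(3).
Advancing 4 steps from 3: 3 → 7 → 9 → 2 → 8.

8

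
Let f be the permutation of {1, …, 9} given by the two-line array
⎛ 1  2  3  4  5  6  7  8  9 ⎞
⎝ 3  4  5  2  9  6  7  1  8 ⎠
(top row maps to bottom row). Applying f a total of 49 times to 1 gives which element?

Tracing 1 → 3 → … returns to 1 after 5 steps, so 1 lies in a 5-cycle (1, 3, 5, 9, 8).
Powers repeat with period 5 on this cycle, and 49 mod 5 = 4, so f^49(1) = f^4(1).
Stepping 4 places around the cycle: 1 → 3 → 5 → 9 → 8.

8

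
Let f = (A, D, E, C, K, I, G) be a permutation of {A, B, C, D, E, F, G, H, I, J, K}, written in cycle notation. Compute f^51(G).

G lies in the 7-cycle (A, D, E, C, K, I, G).
Since the cycle has length 7, f^51 acts on it the same as f^2 (51 mod 7 = 2).
Advancing 2 steps from G: G → A → D.

D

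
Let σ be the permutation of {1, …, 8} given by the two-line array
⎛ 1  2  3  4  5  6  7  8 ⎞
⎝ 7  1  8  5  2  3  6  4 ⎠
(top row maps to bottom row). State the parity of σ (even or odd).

odd

In disjoint-cycle form the cycle lengths are 8.
A cycle is odd iff its length is even; σ has 1 even-length cycle, so sgn(σ) = (−1)^1 and σ is odd.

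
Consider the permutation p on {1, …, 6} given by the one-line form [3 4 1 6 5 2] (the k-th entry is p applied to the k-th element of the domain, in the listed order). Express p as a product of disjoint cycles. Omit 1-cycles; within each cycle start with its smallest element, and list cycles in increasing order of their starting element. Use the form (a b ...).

Iterating p from 1 gives 1 → 3 → 1; that is the 2-cycle (1 3).
Continuing from each remaining unvisited element yields (1 3)(2 4 6).

(1 3)(2 4 6)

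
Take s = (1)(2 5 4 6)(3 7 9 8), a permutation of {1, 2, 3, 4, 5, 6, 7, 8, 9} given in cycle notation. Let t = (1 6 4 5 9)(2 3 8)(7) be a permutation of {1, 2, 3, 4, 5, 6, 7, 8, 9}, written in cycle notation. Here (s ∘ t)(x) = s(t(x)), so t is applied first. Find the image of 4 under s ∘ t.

4

(s ∘ t)(4) = s(t(4)). t(4) = 5, then s(5) = 4. So (s ∘ t)(4) = 4.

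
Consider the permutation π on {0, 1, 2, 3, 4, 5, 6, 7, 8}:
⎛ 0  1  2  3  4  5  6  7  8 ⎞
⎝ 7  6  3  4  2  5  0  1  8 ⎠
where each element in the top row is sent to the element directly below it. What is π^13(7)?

Tracing 7 → 1 → … returns to 7 after 4 steps, so 7 lies in a 4-cycle (0 7 1 6).
On a 4-cycle, π^4 is the identity, so π^13 = π^1 there (13 ≡ 1 mod 4).
Stepping 1 place around the cycle: 7 → 1.

1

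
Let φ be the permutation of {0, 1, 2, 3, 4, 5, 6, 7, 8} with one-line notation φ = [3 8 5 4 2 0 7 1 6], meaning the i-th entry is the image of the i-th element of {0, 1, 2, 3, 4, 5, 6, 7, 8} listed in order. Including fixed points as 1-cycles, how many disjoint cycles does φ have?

The cycle decomposition is (0 3 4 2 5)(1 8 6 7), which has 2 cycles (counting 1-cycles).

2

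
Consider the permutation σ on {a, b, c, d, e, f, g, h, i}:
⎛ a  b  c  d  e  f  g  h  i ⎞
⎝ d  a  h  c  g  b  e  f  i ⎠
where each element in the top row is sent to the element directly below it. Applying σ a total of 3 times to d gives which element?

f

Tracing d → c → … returns to d after 6 steps, so d lies in a 6-cycle (a, d, c, h, f, b).
Advancing 3 steps from d: d → c → h → f.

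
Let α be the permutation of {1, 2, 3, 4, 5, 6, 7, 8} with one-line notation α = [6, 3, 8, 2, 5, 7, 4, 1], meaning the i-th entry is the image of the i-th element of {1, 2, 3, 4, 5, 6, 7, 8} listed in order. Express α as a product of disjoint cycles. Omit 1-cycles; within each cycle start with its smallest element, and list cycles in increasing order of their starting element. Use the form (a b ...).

(1 6 7 4 2 3 8)

Start at 1 and follow images: 1 → 6 → 7 → 4 → 2 → 3 → 8 → 1, giving the cycle (1 6 7 4 2 3 8).
Repeating from the next unused element and collecting all non-trivial cycles gives (1 6 7 4 2 3 8).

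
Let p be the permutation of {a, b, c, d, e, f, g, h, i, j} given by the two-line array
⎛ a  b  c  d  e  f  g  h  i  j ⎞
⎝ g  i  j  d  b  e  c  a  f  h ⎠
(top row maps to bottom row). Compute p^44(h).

j

Tracing h → a → … returns to h after 5 steps, so h lies in a 5-cycle (a g c j h).
Powers repeat with period 5 on this cycle, and 44 mod 5 = 4, so p^44(h) = p^4(h).
Stepping 4 places around the cycle: h → a → g → c → j.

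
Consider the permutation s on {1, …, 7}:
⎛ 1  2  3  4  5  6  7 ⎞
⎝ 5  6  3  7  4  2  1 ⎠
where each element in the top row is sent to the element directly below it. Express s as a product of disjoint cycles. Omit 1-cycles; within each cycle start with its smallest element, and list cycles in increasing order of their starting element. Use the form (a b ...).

Iterating s from 1 gives 1 → 5 → 4 → 7 → 1; that is the 4-cycle (1 5 4 7).
Continuing from each remaining unvisited element yields (1 5 4 7)(2 6).

(1 5 4 7)(2 6)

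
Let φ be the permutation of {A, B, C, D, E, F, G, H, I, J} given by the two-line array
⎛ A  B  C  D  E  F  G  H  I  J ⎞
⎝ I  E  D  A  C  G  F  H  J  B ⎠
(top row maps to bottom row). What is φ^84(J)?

Tracing J → B → … returns to J after 7 steps, so J lies in a 7-cycle (A I J B E C D).
Powers repeat with period 7 on this cycle, and 84 mod 7 = 0, so φ^84(J) = φ^0(J).
So φ^84(J) = J.

J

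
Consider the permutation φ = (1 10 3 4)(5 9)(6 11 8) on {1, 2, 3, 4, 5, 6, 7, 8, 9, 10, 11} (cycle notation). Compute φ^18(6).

6 lies in the 3-cycle (6 11 8).
Since the cycle has length 3, φ^18 acts on it the same as φ^0 (18 mod 3 = 0).
So φ^18(6) = 6.

6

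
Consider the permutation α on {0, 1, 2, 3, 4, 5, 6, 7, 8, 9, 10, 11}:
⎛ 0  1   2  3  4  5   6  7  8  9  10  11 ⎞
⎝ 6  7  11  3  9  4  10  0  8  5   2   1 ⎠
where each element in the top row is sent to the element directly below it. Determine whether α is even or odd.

In disjoint-cycle form the cycle lengths are 7, 3, 1, 1.
A cycle is odd iff its length is even; α has 0 even-length cycles, so sgn(α) = (−1)^0 and α is even.

even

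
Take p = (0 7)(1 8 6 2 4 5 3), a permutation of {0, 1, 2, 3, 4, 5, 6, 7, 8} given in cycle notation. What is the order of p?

The disjoint cycles have lengths 7, 2.
The order of p is the least common multiple of its cycle lengths: lcm(7, 2) = 14.

14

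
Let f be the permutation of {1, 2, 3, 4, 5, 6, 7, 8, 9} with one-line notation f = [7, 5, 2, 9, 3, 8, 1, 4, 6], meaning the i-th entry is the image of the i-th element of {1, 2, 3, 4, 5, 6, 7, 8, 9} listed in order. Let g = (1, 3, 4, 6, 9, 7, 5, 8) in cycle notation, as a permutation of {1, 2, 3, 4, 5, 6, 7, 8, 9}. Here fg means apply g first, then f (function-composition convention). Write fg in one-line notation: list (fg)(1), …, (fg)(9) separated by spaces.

(fg)(x) = f(g(x)). Computing each image: f(g(1)) = f(3) = 2, f(g(2)) = f(2) = 5, f(g(3)) = f(4) = 9, f(g(4)) = f(6) = 8, f(g(5)) = f(8) = 4, f(g(6)) = f(9) = 6, f(g(7)) = f(5) = 3, f(g(8)) = f(1) = 7, f(g(9)) = f(7) = 1.
Hence fg = [2 5 9 8 4 6 3 7 1].

2 5 9 8 4 6 3 7 1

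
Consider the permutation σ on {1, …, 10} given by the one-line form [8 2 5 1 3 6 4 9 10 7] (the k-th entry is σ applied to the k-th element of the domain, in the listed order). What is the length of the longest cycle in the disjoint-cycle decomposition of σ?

6

Decomposing into disjoint cycles gives (1 8 9 10 7 4)(3 5); the longest has length 6.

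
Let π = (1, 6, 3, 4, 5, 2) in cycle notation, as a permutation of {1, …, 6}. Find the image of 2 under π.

In the cycle (1, 6, 3, 4, 5, 2), 2 is followed by 1, so π(2) = 1.

1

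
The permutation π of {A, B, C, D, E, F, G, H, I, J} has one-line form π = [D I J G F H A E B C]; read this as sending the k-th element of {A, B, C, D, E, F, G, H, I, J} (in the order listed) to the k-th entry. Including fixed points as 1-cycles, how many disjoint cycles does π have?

4

The cycle decomposition is (A, D, G)(B, I)(C, J)(E, F, H), which has 4 cycles (counting 1-cycles).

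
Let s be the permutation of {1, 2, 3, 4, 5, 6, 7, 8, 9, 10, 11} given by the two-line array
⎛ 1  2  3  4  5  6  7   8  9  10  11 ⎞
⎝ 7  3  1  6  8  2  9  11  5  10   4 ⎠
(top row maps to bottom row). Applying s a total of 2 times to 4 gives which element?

Tracing 4 → 6 → … returns to 4 after 10 steps, so 4 lies in a 10-cycle (1, 7, 9, 5, 8, 11, 4, 6, 2, 3).
Stepping 2 places around the cycle: 4 → 6 → 2.

2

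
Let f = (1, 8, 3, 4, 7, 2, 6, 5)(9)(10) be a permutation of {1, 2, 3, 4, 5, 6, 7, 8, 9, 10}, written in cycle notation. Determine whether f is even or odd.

The cycle lengths are 8, 1, 1.
A cycle of length ℓ contributes ℓ−1 transpositions, so f is a product of 7 transpositions — odd.

odd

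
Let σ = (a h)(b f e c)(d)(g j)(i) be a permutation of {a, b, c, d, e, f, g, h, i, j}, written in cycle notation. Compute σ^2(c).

c lies in the 4-cycle (b f e c).
Advancing 2 steps from c: c → b → f.

f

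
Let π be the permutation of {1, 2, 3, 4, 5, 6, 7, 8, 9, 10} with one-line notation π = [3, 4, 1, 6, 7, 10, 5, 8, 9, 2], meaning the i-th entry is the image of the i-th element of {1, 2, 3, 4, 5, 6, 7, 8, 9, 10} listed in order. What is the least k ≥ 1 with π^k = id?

4

Decomposing into disjoint cycles gives cycle lengths 4, 2, 2, 1, 1.
Since disjoint cycles commute, ord(π) = lcm(4, 2, 2) = 4.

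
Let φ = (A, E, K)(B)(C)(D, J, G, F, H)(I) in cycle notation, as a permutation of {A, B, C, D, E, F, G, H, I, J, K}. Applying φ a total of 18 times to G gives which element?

G lies in the 5-cycle (D, J, G, F, H).
Since the cycle has length 5, φ^18 acts on it the same as φ^3 (18 mod 5 = 3).
Advancing 3 steps from G: G → F → H → D.

D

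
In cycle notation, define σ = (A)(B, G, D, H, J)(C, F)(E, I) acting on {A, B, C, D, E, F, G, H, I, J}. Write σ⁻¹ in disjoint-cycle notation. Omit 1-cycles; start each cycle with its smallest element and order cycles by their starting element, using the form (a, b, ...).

(B, J, H, D, G)(C, F)(E, I)

The inverse reverses each cycle.
Reversing each cycle of σ and rotating so the smallest element leads gives (B, J, H, D, G)(C, F)(E, I).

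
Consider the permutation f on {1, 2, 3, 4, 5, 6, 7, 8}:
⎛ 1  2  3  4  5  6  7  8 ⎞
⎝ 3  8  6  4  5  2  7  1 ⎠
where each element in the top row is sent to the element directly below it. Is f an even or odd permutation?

In disjoint-cycle form the cycle lengths are 5, 1, 1, 1.
A cycle of length ℓ contributes ℓ−1 transpositions, so f is a product of 4 transpositions — even.

even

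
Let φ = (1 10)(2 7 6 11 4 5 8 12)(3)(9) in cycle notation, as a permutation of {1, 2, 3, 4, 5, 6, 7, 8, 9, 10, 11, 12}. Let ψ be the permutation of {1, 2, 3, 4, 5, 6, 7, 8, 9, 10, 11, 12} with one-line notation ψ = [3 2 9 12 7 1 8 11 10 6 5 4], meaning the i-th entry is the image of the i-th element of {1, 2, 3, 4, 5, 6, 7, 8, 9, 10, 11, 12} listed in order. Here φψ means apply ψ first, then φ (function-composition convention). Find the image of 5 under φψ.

(φψ)(5) = φ(ψ(5)). ψ(5) = 7, then φ(7) = 6. So (φψ)(5) = 6.

6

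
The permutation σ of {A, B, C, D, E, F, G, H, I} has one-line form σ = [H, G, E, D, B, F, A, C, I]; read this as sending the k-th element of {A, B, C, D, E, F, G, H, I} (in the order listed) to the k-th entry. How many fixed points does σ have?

3

The fixed points (elements with σ(x) = x) are {D, F, I}, so there are 3.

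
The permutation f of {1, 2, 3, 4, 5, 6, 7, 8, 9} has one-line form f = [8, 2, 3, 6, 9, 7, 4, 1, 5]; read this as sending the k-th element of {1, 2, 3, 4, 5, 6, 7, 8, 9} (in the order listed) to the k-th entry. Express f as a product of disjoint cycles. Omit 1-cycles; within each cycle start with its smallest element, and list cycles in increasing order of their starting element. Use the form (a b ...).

Iterating f from 1 gives 1 → 8 → 1; that is the 2-cycle (1 8).
Repeating from the next unused element and collecting all non-trivial cycles gives (1 8)(4 6 7)(5 9).

(1 8)(4 6 7)(5 9)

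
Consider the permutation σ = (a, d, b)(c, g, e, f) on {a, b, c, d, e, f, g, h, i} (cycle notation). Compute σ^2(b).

d

b lies in the 3-cycle (a, d, b).
Stepping 2 places around the cycle: b → a → d.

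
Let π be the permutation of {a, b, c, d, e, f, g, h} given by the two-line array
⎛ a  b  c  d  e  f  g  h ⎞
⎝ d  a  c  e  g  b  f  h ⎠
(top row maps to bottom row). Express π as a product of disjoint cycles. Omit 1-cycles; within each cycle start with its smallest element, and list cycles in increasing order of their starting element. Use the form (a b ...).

(a d e g f b)

From a: a → d → e → g → f → b → a, closing the cycle (a d e g f b).
Continuing from each remaining unvisited element yields (a d e g f b).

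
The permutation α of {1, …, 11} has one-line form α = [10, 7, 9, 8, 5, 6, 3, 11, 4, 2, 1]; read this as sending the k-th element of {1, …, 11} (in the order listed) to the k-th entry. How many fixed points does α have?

The fixed points (elements with α(x) = x) are {5, 6}, so there are 2.

2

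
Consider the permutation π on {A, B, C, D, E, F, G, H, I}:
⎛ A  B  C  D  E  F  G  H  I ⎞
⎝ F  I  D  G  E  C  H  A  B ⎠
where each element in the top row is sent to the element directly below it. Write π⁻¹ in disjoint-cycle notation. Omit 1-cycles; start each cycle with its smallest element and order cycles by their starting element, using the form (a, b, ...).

First write π in disjoint cycles: (A, F, C, D, G, H)(B, I).
Reversing each cycle (and rotating so the smallest element leads) gives π⁻¹ = (A, H, G, D, C, F)(B, I).

(A, H, G, D, C, F)(B, I)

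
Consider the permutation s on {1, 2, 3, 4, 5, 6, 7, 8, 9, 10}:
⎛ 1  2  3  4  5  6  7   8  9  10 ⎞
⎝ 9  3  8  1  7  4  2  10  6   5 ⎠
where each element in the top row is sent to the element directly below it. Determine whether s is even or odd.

even

In disjoint-cycle form the cycle lengths are 6, 4.
A cycle of length ℓ contributes ℓ−1 transpositions, so s is a product of 5 + 3 = 8 transpositions — even.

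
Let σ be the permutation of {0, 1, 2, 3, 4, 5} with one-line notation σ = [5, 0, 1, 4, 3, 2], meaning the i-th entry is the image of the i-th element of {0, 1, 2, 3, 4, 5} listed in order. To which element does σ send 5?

2

5 is element number 6 of the domain, and entry number 6 of the one-line form is 2, so σ(5) = 2.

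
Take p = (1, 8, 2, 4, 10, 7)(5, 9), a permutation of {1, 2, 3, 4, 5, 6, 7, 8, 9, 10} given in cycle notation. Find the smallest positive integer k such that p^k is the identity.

The cycle type of p is (6, 2, 1, 1).
The order of p is the least common multiple of its cycle lengths: lcm(6, 2) = 6.

6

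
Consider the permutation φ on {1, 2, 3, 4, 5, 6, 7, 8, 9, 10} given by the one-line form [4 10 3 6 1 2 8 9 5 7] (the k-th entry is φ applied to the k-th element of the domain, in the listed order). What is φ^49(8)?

Tracing 8 → 9 → … returns to 8 after 9 steps, so 8 lies in a 9-cycle (1, 4, 6, 2, 10, 7, 8, 9, 5).
Powers repeat with period 9 on this cycle, and 49 mod 9 = 4, so φ^49(8) = φ^4(8).
Advancing 4 steps from 8: 8 → 9 → 5 → 1 → 4.

4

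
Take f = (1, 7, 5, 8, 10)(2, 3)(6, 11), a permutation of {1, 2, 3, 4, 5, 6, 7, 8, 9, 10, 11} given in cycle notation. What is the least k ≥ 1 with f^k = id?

10

The cycle type of f is (5, 2, 2, 1, 1).
The order is lcm(5, 2, 2) = 10.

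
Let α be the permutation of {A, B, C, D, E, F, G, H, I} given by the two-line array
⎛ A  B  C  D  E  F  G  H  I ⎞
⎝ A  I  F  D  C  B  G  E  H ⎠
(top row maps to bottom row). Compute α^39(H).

F

Tracing H → E → … returns to H after 6 steps, so H lies in a 6-cycle (B I H E C F).
Since the cycle has length 6, α^39 acts on it the same as α^3 (39 mod 6 = 3).
Advancing 3 steps from H: H → E → C → F.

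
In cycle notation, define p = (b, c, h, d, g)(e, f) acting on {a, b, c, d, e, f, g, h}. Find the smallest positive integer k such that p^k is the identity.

The disjoint cycles have lengths 5, 2, 1.
The order of p is the least common multiple of its cycle lengths: lcm(5, 2) = 10.

10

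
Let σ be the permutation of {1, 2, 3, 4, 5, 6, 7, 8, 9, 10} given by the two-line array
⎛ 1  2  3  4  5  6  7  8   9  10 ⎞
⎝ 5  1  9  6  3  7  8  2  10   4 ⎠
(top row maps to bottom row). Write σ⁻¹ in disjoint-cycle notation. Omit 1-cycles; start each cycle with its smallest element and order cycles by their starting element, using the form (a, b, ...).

(1, 2, 8, 7, 6, 4, 10, 9, 3, 5)

First write σ in disjoint cycles: (1, 5, 3, 9, 10, 4, 6, 7, 8, 2).
The inverse reverses every cycle; in canonical form, σ⁻¹ = (1, 2, 8, 7, 6, 4, 10, 9, 3, 5).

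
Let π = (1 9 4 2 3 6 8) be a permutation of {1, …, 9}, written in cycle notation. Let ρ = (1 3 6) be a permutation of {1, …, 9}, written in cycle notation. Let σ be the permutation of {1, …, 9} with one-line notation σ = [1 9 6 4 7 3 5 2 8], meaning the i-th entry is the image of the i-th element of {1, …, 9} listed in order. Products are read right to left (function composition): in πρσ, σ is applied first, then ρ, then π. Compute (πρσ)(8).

3

(πρσ)(8) = π(ρ(σ(8))). σ(8) = 2, then ρ(2) = 2, then π(2) = 3, so the result is 3.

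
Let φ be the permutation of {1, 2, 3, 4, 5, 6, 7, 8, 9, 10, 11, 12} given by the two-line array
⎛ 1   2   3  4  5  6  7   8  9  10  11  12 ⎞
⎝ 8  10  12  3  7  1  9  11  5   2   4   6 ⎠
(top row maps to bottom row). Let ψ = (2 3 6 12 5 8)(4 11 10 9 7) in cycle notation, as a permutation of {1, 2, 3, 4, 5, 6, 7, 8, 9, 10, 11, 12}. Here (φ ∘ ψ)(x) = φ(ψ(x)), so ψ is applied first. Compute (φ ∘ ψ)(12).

7

ψ(12) = 5, then φ(5) = 7; composing gives (φ ∘ ψ)(12) = 7.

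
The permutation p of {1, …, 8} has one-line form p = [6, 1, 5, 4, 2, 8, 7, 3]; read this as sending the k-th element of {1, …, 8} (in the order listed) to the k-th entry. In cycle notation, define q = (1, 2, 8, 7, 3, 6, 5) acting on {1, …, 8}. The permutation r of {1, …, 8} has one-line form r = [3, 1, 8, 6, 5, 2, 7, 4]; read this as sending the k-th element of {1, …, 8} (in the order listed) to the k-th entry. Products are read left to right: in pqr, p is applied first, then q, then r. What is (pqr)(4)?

6

Apply the permutations in order: p(4) = 4, then q(4) = 4, then r(4) = 6. So (pqr)(4) = 6.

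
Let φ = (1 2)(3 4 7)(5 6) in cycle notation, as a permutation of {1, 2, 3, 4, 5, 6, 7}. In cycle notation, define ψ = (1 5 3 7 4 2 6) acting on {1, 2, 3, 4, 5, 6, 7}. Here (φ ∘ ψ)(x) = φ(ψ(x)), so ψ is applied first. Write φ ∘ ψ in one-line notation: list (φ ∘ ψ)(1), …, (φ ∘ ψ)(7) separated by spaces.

6 5 3 1 4 2 7

(φ ∘ ψ)(x) = φ(ψ(x)). Computing each image: φ(ψ(1)) = φ(5) = 6, φ(ψ(2)) = φ(6) = 5, φ(ψ(3)) = φ(7) = 3, φ(ψ(4)) = φ(2) = 1, φ(ψ(5)) = φ(3) = 4, φ(ψ(6)) = φ(1) = 2, φ(ψ(7)) = φ(4) = 7.
Hence φ ∘ ψ = [6 5 3 1 4 2 7].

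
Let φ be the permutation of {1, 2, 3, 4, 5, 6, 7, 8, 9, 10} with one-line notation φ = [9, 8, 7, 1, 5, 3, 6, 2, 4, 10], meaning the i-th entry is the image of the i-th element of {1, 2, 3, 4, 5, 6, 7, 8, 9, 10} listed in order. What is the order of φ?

Decomposing into disjoint cycles gives cycle lengths 3, 3, 2, 1, 1.
Since disjoint cycles commute, ord(φ) = lcm(3, 3, 2) = 6.

6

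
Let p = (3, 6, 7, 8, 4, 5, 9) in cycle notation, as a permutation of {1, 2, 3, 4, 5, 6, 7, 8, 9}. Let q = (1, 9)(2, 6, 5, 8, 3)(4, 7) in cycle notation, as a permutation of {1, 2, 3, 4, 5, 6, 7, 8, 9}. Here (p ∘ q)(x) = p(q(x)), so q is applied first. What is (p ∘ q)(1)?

q(1) = 9, then p(9) = 3; composing gives (p ∘ q)(1) = 3.

3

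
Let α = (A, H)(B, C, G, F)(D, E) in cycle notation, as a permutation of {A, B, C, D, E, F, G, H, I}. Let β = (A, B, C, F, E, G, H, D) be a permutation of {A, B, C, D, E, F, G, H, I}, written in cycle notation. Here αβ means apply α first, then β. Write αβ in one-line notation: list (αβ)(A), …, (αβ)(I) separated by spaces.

D F H G A C E B I

For each element, apply α then β: A → H → D; B → C → F; C → G → H; D → E → G; E → D → A; F → B → C; G → F → E; H → A → B; I → I → I.
Collecting the images, αβ = [D F H G A C E B I].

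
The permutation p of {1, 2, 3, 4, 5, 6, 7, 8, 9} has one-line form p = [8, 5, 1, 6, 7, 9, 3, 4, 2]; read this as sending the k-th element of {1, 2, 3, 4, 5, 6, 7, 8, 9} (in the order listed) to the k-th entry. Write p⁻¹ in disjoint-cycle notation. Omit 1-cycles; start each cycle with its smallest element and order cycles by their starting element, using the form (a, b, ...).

The cycle decomposition of p is (1, 8, 4, 6, 9, 2, 5, 7, 3).
The inverse reverses every cycle; in canonical form, p⁻¹ = (1, 3, 7, 5, 2, 9, 6, 4, 8).

(1, 3, 7, 5, 2, 9, 6, 4, 8)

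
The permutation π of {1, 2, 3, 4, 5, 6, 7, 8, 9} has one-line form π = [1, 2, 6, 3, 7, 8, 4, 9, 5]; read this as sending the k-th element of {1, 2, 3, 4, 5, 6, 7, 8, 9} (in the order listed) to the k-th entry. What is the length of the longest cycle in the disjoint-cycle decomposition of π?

Decomposing into disjoint cycles gives (3 6 8 9 5 7 4); the longest has length 7.

7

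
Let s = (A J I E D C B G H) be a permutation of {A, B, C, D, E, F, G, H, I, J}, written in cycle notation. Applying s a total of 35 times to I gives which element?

J

I lies in the 9-cycle (A J I E D C B G H).
Powers repeat with period 9 on this cycle, and 35 mod 9 = 8, so s^35(I) = s^8(I).
Advancing 8 steps from I: I → E → D → C → B → G → H → A → J.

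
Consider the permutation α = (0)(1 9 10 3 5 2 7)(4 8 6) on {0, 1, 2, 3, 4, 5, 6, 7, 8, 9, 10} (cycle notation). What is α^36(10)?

10 lies in the 7-cycle (1 9 10 3 5 2 7).
Powers repeat with period 7 on this cycle, and 36 mod 7 = 1, so α^36(10) = α^1(10).
Stepping 1 place around the cycle: 10 → 3.

3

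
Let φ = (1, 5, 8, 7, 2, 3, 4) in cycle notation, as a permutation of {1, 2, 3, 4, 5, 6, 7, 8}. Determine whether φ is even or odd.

The cycle lengths are 7, 1.
A cycle of length ℓ contributes ℓ−1 transpositions, so φ is a product of 6 transpositions — even.

even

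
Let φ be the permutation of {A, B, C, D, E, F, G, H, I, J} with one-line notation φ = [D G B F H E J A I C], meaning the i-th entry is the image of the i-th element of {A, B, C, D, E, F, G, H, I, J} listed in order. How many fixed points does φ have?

1

The fixed points (elements with φ(x) = x) are {I}, so there is 1.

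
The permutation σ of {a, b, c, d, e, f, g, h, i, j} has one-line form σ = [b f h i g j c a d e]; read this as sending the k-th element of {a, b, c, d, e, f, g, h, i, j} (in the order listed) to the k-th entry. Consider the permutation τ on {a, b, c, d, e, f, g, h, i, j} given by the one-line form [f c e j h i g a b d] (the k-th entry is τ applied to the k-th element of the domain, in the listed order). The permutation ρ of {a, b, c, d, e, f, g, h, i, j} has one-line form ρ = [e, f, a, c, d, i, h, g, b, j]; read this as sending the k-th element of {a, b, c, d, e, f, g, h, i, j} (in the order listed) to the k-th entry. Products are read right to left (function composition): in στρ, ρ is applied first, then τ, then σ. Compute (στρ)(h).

(στρ)(h) = σ(τ(ρ(h))). ρ(h) = g, then τ(g) = g, then σ(g) = c, so the result is c.

c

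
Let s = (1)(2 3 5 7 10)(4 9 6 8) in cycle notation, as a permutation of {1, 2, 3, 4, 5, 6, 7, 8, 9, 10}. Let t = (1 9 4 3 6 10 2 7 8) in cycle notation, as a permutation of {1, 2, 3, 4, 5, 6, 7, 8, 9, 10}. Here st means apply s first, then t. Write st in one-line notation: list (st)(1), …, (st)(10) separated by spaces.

9 6 5 4 8 1 2 3 10 7

For each element, apply s then t: 1 → 1 → 9; 2 → 3 → 6; 3 → 5 → 5; 4 → 9 → 4; 5 → 7 → 8; 6 → 8 → 1; 7 → 10 → 2; 8 → 4 → 3; 9 → 6 → 10; 10 → 2 → 7.
Collecting the images, st = [9 6 5 4 8 1 2 3 10 7].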